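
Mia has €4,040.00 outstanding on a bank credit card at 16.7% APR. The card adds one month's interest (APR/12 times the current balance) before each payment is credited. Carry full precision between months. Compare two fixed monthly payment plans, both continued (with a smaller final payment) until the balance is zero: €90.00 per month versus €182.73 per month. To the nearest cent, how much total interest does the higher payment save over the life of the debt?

Monthly rate r = 16.7%/12 = 1.39167% = 0.0139167.
At €90.00/mo: n = ⌈−ln(1 − rB₀/P)/ln(1+r)⌉ = 71 payments (last €82.03); total interest = total paid − €4,040.00 = €2,342.03.
At €182.73/mo: 27 payments (last €111.04); total interest €822.02.
Interest saved = €2,342.03 − €822.02 = €1,520.01.

€1,520.01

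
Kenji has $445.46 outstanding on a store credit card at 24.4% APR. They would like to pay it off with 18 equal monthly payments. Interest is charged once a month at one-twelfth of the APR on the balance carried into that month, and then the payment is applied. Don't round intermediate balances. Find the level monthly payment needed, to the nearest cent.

$29.80

Monthly rate r = 24.4%/12 = 2.03333% = 0.0203333.
Level-payment amortization: P = B₀·r / (1 − (1+r)^(−n)) = 445.46·0.0203333 / (1 − 1.02033^(−18)).
Denominator 1 − (1+r)^(−18) = 0.303946451.
P = 9.05769 / 0.303946451 ≈ 29.80.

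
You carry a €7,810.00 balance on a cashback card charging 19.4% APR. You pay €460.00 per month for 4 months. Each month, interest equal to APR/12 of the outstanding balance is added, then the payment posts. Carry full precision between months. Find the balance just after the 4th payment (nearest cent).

€6,442.32

Monthly rate r = 19.4%/12 = 1.61667% = 0.0161667.
Each month: B ← B·(1+r) − €460.00.
Month 1: interest €126.26; balance after payment €7,476.26.
Month 2: interest €120.87; balance after payment €7,137.13.
Month 3: interest €115.38; balance after payment €6,792.51.
Month 4: interest €109.81; balance after payment €6,442.32.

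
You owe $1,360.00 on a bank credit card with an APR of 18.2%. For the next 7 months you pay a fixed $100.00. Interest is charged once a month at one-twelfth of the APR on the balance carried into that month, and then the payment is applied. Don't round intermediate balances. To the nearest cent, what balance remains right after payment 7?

$778.46

Monthly rate r = 18.2%/12 = 1.51667% = 0.0151667.
Each month: B ← B·(1+r) − $100.00.
Month 1: interest $20.63; balance after payment $1,280.63.
Month 2: interest $19.42; balance after payment $1,200.05.
Month 3: interest $18.20; balance after payment $1,118.25.
Month 4: interest $16.96; balance after payment $1,035.21.
Month 5: interest $15.70; balance after payment $950.91.
Month 6: interest $14.42; balance after payment $865.33.
Month 7: interest $13.12; balance after payment $778.46.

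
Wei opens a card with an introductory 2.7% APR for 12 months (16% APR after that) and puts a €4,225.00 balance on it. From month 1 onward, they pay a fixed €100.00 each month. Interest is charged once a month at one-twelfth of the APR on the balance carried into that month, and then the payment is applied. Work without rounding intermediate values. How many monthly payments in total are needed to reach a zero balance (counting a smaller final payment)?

53 payments

Promo months 1–12 at r₀ = 2.7%/12 = 0.00225; months 13+ at r₁ = 16%/12 = 0.0133333.
After month 12: iterate B ← B·(1+r₀) − €100.00 for 12 months → €3,125.54.
Then at r₁ with €100.00/mo: n₂ = −ln(1 − r₁·B/P)/ln(1+r₁) ≈ 40.70 → 41 more payments.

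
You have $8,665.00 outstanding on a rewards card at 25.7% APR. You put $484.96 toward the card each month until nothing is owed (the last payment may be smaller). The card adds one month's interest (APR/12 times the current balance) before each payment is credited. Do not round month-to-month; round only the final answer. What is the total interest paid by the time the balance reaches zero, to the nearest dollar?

Monthly rate r = 25.7%/12 = 2.14167% = 0.0214167.
Payoff takes n = ⌈−ln(1 − rB₀/P)/ln(1+r)⌉ = ⌈22.762⌉ = 23 payments; the last is $370.43.
Total paid = 22·$484.96 + $370.43 = $11,039.55.
Total interest = total paid − principal = $11,039.55 − $8,665.00 = $2,374.55.

$2,375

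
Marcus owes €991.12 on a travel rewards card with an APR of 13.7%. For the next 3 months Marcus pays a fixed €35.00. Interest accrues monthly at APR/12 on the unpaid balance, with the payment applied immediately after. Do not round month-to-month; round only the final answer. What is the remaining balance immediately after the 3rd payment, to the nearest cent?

Monthly rate r = 13.7%/12 = 1.14167% = 0.0114167.
Each month: B ← B·(1+r) − €35.00.
Month 1: interest €11.32; balance after payment €967.44.
Month 2: interest €11.04; balance after payment €943.48.
Month 3: interest €10.77; balance after payment €919.25.

€919.25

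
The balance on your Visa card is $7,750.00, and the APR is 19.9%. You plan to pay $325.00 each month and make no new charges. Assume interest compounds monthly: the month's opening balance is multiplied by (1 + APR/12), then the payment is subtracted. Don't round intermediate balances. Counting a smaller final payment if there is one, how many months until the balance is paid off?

Monthly rate r = 19.9%/12 = 1.65833% = 0.0165833.
Recurrence: B ← B·(1+r) − $325.00.
Month 1: interest $128.52; balance after payment $7,553.52.
Month 2: interest $125.26; balance after payment $7,353.78.
Closed form: n = −ln(1 − rB₀/P)/ln(1+r) = −ln(0.60455)/ln(1.01658) ≈ 30.599, so the balance reaches zero during payment 31.

31 months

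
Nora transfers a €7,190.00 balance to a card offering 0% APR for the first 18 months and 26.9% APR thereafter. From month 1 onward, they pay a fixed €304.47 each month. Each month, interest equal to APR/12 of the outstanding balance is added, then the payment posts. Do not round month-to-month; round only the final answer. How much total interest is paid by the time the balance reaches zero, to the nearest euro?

€138

Promo months 1–18 at r₀ = 0%/12 = 0; months 19+ at r₁ = 26.9%/12 = 0.0224167.
After month 18 (no interest yet): B = €7,190.00 − 18·€304.47 = €1,709.54.
Then at r₁ with €304.47/mo: n₂ = −ln(1 − r₁·B/P)/ln(1+r₁) ≈ 6.07 → 7 more payments.
Total paid = 24·€304.47 + €20.90 = €7,328.18; interest = €7,328.18 − €7,190.00 = €138.18.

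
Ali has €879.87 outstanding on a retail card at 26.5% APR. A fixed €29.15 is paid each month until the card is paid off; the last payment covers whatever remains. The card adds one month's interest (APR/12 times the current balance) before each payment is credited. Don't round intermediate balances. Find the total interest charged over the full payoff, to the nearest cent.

€585.92

Monthly rate r = 26.5%/12 = 2.20833% = 0.0220833.
Payoff takes n = ⌈−ln(1 − rB₀/P)/ln(1+r)⌉ = ⌈50.282⌉ = 51 payments; the last is €8.29.
Total paid = 50·€29.15 + €8.29 = €1,465.79.
Total interest = total paid − principal = €1,465.79 − €879.87 = €585.92.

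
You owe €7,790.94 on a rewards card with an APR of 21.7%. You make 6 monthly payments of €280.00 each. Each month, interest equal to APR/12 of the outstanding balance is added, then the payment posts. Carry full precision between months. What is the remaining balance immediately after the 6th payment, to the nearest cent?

Monthly rate r = 21.7%/12 = 1.80833% = 0.0180833.
Each month: B ← B·(1+r) − €280.00.
Month 1: interest €140.89; balance after payment €7,651.83.
Month 2: interest €138.37; balance after payment €7,510.20.
Month 3: interest €135.81; balance after payment €7,366.01.
Month 4: interest €133.20; balance after payment €7,219.21.
Month 5: interest €130.55; balance after payment €7,069.76.
Month 6: interest €127.84; balance after payment €6,917.60.

€6,917.60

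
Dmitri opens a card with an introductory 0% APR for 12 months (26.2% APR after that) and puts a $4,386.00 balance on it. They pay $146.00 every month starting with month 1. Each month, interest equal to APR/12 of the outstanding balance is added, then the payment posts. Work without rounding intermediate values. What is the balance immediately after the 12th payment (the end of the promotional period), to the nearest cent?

$2,634.00

Promo months 1–12 at r₀ = 0%/12 = 0; months 13+ at r₁ = 26.2%/12 = 0.0218333.
After month 12 (no interest yet): B = $4,386.00 − 12·$146.00 = $2,634.00.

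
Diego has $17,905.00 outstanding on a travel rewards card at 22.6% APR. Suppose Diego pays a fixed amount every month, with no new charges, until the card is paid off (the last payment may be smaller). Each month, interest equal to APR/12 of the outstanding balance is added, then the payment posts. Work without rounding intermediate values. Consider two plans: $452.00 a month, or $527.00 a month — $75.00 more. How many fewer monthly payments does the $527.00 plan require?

Monthly rate r = 22.6%/12 = 1.88333% = 0.0188333.
At $452.00/mo: n = ⌈−ln(1 − rB₀/P)/ln(1+r)⌉ = 74 payments (last $207.88); total interest = total paid − $17,905.00 = $15,298.88.
At $527.00/mo: 55 payments (last $389.18); total interest $10,942.18.
Payments saved = 74 − 55 = 19.

19 fewer payments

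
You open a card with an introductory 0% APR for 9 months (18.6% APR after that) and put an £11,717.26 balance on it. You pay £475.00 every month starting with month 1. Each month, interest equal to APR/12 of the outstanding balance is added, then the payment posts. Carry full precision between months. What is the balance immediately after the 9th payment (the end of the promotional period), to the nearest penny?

Promo months 1–9 at r₀ = 0%/12 = 0; months 10+ at r₁ = 18.6%/12 = 0.0155.
After month 9 (no interest yet): B = £11,717.26 − 9·£475.00 = £7,442.26.

£7,442.26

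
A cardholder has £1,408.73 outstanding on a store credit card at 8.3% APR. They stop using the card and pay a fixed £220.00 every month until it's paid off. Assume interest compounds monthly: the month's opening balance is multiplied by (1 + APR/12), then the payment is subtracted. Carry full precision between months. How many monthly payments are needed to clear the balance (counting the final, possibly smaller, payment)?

Monthly rate r = 8.3%/12 = 0.691667% = 0.00691667.
Recurrence: B ← B·(1+r) − £220.00.
Month 1: interest £9.74; balance after payment £1,198.47.
Month 2: interest £8.29; balance after payment £986.76.
Closed form: n = −ln(1 − rB₀/P)/ln(1+r) = −ln(0.95571)/ln(1.00692) ≈ 6.572, so the balance reaches zero during payment 7.

7 months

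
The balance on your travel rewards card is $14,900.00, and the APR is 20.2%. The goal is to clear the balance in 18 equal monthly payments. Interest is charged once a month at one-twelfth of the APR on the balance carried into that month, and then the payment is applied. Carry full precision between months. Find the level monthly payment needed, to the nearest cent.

$966.40

Monthly rate r = 20.2%/12 = 1.68333% = 0.0168333.
Level-payment amortization: P = B₀·r / (1 − (1+r)^(−n)) = 14900.00·0.0168333 / (1 − 1.01683^(−18)).
Denominator 1 − (1+r)^(−18) = 0.259535815.
P = 250.817 / 0.259535815 ≈ 966.40.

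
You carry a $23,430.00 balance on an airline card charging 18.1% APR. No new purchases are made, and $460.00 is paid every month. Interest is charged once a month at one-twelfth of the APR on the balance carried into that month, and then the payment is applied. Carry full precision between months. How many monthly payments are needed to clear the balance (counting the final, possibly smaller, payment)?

Monthly rate r = 18.1%/12 = 1.50833% = 0.0150833.
Recurrence: B ← B·(1+r) − $460.00.
Month 1: interest $353.40; balance after payment $23,323.40.
Month 2: interest $351.79; balance after payment $23,215.20.
Closed form: n = −ln(1 − rB₀/P)/ln(1+r) = −ln(0.23173)/ln(1.01508) ≈ 97.668, so the balance reaches zero during payment 98.

98 months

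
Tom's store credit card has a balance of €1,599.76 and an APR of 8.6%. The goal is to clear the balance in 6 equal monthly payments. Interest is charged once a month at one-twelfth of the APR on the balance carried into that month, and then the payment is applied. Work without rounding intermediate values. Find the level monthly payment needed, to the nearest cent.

Monthly rate r = 8.6%/12 = 0.716667% = 0.00716667.
Level-payment amortization: P = B₀·r / (1 − (1+r)^(−n)) = 1599.76·0.00716667 / (1 − 1.00717^(−6)).
Denominator 1 − (1+r)^(−6) = 0.0419417019.
P = 11.4649 / 0.0419417019 ≈ 273.35.

€273.35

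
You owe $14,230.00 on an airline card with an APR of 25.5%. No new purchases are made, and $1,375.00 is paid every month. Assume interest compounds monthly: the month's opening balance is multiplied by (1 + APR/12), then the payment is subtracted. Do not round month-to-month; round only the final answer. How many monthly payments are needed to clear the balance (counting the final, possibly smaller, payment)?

12 payments

Monthly rate r = 25.5%/12 = 2.125% = 0.02125.
Recurrence: B ← B·(1+r) − $1,375.00.
Month 1: interest $302.39; balance after payment $13,157.39.
Month 2: interest $279.59; balance after payment $12,061.98.
Closed form: n = −ln(1 − rB₀/P)/ln(1+r) = −ln(0.78008)/ln(1.02125) ≈ 11.811, so the balance reaches zero during payment 12.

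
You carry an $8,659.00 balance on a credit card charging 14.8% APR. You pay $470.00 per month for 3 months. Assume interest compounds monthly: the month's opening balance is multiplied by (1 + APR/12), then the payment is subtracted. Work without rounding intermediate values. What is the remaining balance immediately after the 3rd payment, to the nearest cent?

$7,555.89

Monthly rate r = 14.8%/12 = 1.23333% = 0.0123333.
Each month: B ← B·(1+r) − $470.00.
Month 1: interest $106.79; balance after payment $8,295.79.
Month 2: interest $102.31; balance after payment $7,928.11.
Month 3: interest $97.78; balance after payment $7,555.89.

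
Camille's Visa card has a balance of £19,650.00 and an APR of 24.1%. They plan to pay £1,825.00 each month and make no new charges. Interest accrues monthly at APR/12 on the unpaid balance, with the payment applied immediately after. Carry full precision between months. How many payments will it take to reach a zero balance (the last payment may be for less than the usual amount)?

13 payments

Monthly rate r = 24.1%/12 = 2.00833% = 0.0200833.
Recurrence: B ← B·(1+r) − £1,825.00.
Month 1: interest £394.64; balance after payment £18,219.64.
Month 2: interest £365.91; balance after payment £16,760.55.
Closed form: n = −ln(1 − rB₀/P)/ln(1+r) = −ln(0.78376)/ln(1.02008) ≈ 12.253, so the balance reaches zero during payment 13.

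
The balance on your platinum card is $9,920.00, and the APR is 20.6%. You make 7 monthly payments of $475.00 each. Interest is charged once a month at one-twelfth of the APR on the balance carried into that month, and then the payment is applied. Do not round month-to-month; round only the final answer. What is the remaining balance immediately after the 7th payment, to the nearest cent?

$7,674.01

Monthly rate r = 20.6%/12 = 1.71667% = 0.0171667.
Each month: B ← B·(1+r) − $475.00.
Month 1: interest $170.29; balance after payment $9,615.29.
Month 2: interest $165.06; balance after payment $9,305.36.
Month 3: interest $159.74; balance after payment $8,990.10.
Month 4: interest $154.33; balance after payment $8,669.43.
Month 5: interest $148.83; balance after payment $8,343.25.
Month 6: interest $143.23; balance after payment $8,011.48.
Month 7: interest $137.53; balance after payment $7,674.01.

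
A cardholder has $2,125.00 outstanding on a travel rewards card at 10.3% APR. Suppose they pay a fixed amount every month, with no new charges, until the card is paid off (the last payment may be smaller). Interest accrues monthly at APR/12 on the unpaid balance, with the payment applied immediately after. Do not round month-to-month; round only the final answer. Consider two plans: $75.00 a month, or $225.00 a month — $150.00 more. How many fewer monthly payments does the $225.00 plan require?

23 fewer payments

Monthly rate r = 10.3%/12 = 0.858333% = 0.00858333.
At $75.00/mo: n = ⌈−ln(1 − rB₀/P)/ln(1+r)⌉ = 33 payments (last $45.31); total interest = total paid − $2,125.00 = $320.31.
At $225.00/mo: 10 payments (last $200.68); total interest $100.68.
Payments saved = 33 − 10 = 23.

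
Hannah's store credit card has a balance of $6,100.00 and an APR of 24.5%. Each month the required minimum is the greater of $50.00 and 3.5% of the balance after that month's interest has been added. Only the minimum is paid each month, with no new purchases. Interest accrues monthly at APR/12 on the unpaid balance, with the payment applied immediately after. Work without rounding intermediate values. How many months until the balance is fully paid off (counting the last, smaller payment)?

138 months

Monthly rate r = 24.5%/12 = 2.04167% = 0.0204167.
While 3.5% of the post-interest balance exceeds $50.00, each month B ← (B·(1+r))·(1 − 0.035), i.e. B shrinks by the factor (1+r)·0.965 = 0.9847.
This holds for months 1–96. Entering month 97 the balance is $1,388.66; 3.5% of the post-interest balance is now below $50.00, so the flat $50.00 minimum applies from here.
From month 97 a fixed $50.00 at rate r clears $1,388.66 in 42 more payments. Total: 96 + 42 = 138 months.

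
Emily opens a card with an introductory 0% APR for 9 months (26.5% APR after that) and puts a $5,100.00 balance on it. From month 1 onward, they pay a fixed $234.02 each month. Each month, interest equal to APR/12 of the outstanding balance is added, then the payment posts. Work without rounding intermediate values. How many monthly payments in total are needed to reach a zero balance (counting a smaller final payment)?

Promo months 1–9 at r₀ = 0%/12 = 0; months 10+ at r₁ = 26.5%/12 = 0.0220833.
After month 9 (no interest yet): B = $5,100.00 − 9·$234.02 = $2,993.82.
Then at r₁ with $234.02/mo: n₂ = −ln(1 − r₁·B/P)/ln(1+r₁) ≈ 15.20 → 16 more payments.

25 payments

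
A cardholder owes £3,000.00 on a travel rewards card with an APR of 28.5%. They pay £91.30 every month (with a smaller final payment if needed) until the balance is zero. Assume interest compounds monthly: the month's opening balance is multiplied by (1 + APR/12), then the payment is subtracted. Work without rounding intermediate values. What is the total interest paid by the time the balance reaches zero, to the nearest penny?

£2,896.71

Monthly rate r = 28.5%/12 = 2.375% = 0.02375.
Payoff takes n = ⌈−ln(1 − rB₀/P)/ln(1+r)⌉ = ⌈64.583⌉ = 65 payments; the last is £53.51.
Total paid = 64·£91.30 + £53.51 = £5,896.71.
Total interest = total paid − principal = £5,896.71 − £3,000.00 = £2,896.71.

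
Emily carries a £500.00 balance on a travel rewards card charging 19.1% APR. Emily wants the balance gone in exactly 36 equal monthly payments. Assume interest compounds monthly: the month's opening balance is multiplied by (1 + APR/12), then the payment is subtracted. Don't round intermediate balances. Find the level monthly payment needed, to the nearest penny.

£18.35

Monthly rate r = 19.1%/12 = 1.59167% = 0.0159167.
Level-payment amortization: P = B₀·r / (1 − (1+r)^(−n)) = 500.00·0.0159167 / (1 − 1.01592^(−36)).
Denominator 1 − (1+r)^(−36) = 0.433618666.
P = 7.95833 / 0.433618666 ≈ 18.35.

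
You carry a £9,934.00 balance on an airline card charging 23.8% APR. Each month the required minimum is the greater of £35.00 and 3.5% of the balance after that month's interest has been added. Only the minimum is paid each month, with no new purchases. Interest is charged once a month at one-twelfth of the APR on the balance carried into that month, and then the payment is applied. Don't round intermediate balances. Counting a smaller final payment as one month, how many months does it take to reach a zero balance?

187 months

Monthly rate r = 23.8%/12 = 1.98333% = 0.0198333.
While 3.5% of the post-interest balance exceeds £35.00, each month B ← (B·(1+r))·(1 − 0.035), i.e. B shrinks by the factor (1+r)·0.965 = 0.98414.
This holds for months 1–145. Entering month 146 the balance is £977.96; 3.5% of the post-interest balance is now below £35.00, so the flat £35.00 minimum applies from here.
From month 146 a fixed £35.00 at rate r clears £977.96 in 42 more payments. Total: 145 + 42 = 187 months.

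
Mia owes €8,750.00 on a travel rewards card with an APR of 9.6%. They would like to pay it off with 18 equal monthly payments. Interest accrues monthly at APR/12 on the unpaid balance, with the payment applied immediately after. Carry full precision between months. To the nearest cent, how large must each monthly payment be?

Monthly rate r = 9.6%/12 = 0.8% = 0.008.
Level-payment amortization: P = B₀·r / (1 − (1+r)^(−n)) = 8750.00·0.008 / (1 − 1.008^(−18)).
Denominator 1 − (1+r)^(−18) = 0.133616003.
P = 70 / 0.133616003 ≈ 523.89.

€523.89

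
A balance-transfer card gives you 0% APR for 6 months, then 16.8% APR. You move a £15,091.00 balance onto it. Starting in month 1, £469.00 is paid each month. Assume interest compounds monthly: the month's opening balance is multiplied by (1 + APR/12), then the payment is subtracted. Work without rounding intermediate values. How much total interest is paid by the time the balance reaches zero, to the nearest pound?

Promo months 1–6 at r₀ = 0%/12 = 0; months 7+ at r₁ = 16.8%/12 = 0.014.
After month 6 (no interest yet): B = £15,091.00 − 6·£469.00 = £12,277.00.
Then at r₁ with £469.00/mo: n₂ = −ln(1 − r₁·B/P)/ln(1+r₁) ≈ 32.83 → 33 more payments.
Total paid = 38·£469.00 + £390.65 = £18,212.65; interest = £18,212.65 − £15,091.00 = £3,121.65.

£3,122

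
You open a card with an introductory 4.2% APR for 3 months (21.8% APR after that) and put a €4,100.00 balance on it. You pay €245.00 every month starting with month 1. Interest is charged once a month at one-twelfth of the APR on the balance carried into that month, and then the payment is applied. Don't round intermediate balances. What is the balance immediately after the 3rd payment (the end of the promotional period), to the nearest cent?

Promo months 1–3 at r₀ = 4.2%/12 = 0.0035; months 4+ at r₁ = 21.8%/12 = 0.0181667.
After month 3: iterate B ← B·(1+r₀) − €245.00 for 3 months → €3,405.63.

€3,405.63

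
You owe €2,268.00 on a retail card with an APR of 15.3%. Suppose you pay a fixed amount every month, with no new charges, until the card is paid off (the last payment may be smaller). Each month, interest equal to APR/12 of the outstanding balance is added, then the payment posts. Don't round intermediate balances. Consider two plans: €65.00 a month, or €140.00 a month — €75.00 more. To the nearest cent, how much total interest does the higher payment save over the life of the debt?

Monthly rate r = 15.3%/12 = 1.275% = 0.01275.
At €65.00/mo: n = ⌈−ln(1 − rB₀/P)/ln(1+r)⌉ = 47 payments (last €29.72); total interest = total paid − €2,268.00 = €751.72.
At €140.00/mo: 19 payments (last €36.81); total interest €288.81.
Interest saved = €751.72 − €288.81 = €462.91.

€462.91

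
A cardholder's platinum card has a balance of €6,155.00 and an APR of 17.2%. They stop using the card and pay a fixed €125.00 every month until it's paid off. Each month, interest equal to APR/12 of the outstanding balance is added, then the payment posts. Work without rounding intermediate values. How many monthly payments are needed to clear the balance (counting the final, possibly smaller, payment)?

Monthly rate r = 17.2%/12 = 1.43333% = 0.0143333.
Recurrence: B ← B·(1+r) − €125.00.
Month 1: interest €88.22; balance after payment €6,118.22.
Month 2: interest €87.69; balance after payment €6,080.92.
Closed form: n = −ln(1 − rB₀/P)/ln(1+r) = −ln(0.29423)/ln(1.01433) ≈ 85.964, so the balance reaches zero during payment 86.

86 months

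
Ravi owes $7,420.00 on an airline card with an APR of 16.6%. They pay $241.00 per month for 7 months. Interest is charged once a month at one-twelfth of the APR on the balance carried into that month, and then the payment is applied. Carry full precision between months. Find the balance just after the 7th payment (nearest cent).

Monthly rate r = 16.6%/12 = 1.38333% = 0.0138333.
Each month: B ← B·(1+r) − $241.00.
Month 1: interest $102.64; balance after payment $7,281.64.
Month 2: interest $100.73; balance after payment $7,141.37.
Month 3: interest $98.79; balance after payment $6,999.16.
Month 4: interest $96.82; balance after payment $6,854.98.
Month 5: interest $94.83; balance after payment $6,708.81.
Month 6: interest $92.81; balance after payment $6,560.62.
Month 7: interest $90.76; balance after payment $6,410.37.

$6,410.37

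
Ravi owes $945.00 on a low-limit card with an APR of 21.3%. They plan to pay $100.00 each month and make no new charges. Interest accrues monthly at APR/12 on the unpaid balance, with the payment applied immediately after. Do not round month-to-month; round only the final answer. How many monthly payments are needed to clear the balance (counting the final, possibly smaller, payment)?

11 payments

Monthly rate r = 21.3%/12 = 1.775% = 0.01775.
Recurrence: B ← B·(1+r) − $100.00.
Month 1: interest $16.77; balance after payment $861.77.
Month 2: interest $15.30; balance after payment $777.07.
Closed form: n = −ln(1 − rB₀/P)/ln(1+r) = −ln(0.83226)/ln(1.01775) ≈ 10.436, so the balance reaches zero during payment 11.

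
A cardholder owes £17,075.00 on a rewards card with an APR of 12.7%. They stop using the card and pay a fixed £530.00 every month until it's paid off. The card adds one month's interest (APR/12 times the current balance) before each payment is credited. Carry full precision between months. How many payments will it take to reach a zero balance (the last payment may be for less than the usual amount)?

40 payments

Monthly rate r = 12.7%/12 = 1.05833% = 0.0105833.
Recurrence: B ← B·(1+r) − £530.00.
Month 1: interest £180.71; balance after payment £16,725.71.
Month 2: interest £177.01; balance after payment £16,372.72.
Closed form: n = −ln(1 − rB₀/P)/ln(1+r) = −ln(0.65904)/ln(1.01058) ≈ 39.607, so the balance reaches zero during payment 40.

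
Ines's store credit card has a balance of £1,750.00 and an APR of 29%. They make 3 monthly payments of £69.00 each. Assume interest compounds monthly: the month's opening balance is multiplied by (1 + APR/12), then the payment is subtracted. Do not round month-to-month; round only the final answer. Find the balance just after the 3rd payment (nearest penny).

Monthly rate r = 29%/12 = 2.41667% = 0.0241667.
Each month: B ← B·(1+r) − £69.00.
Month 1: interest £42.29; balance after payment £1,723.29.
Month 2: interest £41.65; balance after payment £1,695.94.
Month 3: interest £40.99; balance after payment £1,667.92.

£1,667.92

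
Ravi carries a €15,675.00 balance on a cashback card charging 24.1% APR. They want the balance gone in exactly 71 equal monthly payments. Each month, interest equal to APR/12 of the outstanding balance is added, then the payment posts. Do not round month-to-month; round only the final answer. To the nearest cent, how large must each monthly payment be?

€416.25

Monthly rate r = 24.1%/12 = 2.00833% = 0.0200833.
Level-payment amortization: P = B₀·r / (1 − (1+r)^(−n)) = 15675.00·0.0200833 / (1 − 1.02008^(−71)).
Denominator 1 − (1+r)^(−71) = 0.7562926.
P = 314.806 / 0.7562926 ≈ 416.25.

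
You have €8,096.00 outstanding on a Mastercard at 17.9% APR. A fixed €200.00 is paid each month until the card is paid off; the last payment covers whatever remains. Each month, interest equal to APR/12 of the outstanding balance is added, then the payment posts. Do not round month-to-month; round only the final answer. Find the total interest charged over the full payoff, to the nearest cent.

Monthly rate r = 17.9%/12 = 1.49167% = 0.0149167.
Payoff takes n = ⌈−ln(1 − rB₀/P)/ln(1+r)⌉ = ⌈62.534⌉ = 63 payments; the last is €107.08.
Total paid = 62·€200.00 + €107.08 = €12,507.08.
Total interest = total paid − principal = €12,507.08 − €8,096.00 = €4,411.08.

€4,411.08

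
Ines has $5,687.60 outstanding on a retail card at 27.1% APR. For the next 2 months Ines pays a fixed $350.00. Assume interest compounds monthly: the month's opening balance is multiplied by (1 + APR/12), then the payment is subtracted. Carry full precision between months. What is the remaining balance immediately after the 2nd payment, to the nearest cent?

Monthly rate r = 27.1%/12 = 2.25833% = 0.0225833.
Each month: B ← B·(1+r) − $350.00.
Month 1: interest $128.44; balance after payment $5,466.04.
Month 2: interest $123.44; balance after payment $5,239.49.

$5,239.49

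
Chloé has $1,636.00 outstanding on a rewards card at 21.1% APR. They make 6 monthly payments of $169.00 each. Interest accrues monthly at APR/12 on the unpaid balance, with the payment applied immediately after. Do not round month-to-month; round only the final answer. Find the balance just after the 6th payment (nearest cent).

$756.73

Monthly rate r = 21.1%/12 = 1.75833% = 0.0175833.
Each month: B ← B·(1+r) − $169.00.
Month 1: interest $28.77; balance after payment $1,495.77.
Month 2: interest $26.30; balance after payment $1,353.07.
Month 3: interest $23.79; balance after payment $1,207.86.
Month 4: interest $21.24; balance after payment $1,060.10.
Month 5: interest $18.64; balance after payment $909.74.
Month 6: interest $16.00; balance after payment $756.73.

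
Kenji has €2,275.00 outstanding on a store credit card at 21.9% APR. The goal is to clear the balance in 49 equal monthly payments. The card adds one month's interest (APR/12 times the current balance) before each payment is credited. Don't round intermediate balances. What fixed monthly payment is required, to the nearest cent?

€70.64

Monthly rate r = 21.9%/12 = 1.825% = 0.01825.
Level-payment amortization: P = B₀·r / (1 − (1+r)^(−n)) = 2275.00·0.01825 / (1 − 1.01825^(−49)).
Denominator 1 − (1+r)^(−49) = 0.587775803.
P = 41.5187 / 0.587775803 ≈ 70.64.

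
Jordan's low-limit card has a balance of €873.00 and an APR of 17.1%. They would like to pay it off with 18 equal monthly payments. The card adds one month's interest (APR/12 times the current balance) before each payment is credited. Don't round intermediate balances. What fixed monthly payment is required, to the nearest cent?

€55.33

Monthly rate r = 17.1%/12 = 1.425% = 0.01425.
Level-payment amortization: P = B₀·r / (1 − (1+r)^(−n)) = 873.00·0.01425 / (1 − 1.01425^(−18)).
Denominator 1 − (1+r)^(−18) = 0.224842943.
P = 12.4403 / 0.224842943 ≈ 55.33.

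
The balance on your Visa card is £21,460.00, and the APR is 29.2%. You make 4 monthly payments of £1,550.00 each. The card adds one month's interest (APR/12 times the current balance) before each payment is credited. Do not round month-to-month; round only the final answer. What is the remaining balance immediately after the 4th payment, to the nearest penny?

£17,196.26

Monthly rate r = 29.2%/12 = 2.43333% = 0.0243333.
Each month: B ← B·(1+r) − £1,550.00.
Month 1: interest £522.19; balance after payment £20,432.19.
Month 2: interest £497.18; balance after payment £19,379.38.
Month 3: interest £471.56; balance after payment £18,300.94.
Month 4: interest £445.32; balance after payment £17,196.26.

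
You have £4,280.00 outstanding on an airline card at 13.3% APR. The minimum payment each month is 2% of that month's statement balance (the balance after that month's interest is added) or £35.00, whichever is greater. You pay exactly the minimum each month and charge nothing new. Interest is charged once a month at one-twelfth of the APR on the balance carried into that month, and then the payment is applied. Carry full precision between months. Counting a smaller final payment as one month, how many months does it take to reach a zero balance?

171 months

Monthly rate r = 13.3%/12 = 1.10833% = 0.0110833.
While 2% of the post-interest balance exceeds £35.00, each month B ← (B·(1+r))·(1 − 0.02), i.e. B shrinks by the factor (1+r)·0.98 = 0.99086.
This holds for months 1–99. Entering month 100 the balance is £1,724.78; 2% of the post-interest balance is now below £35.00, so the flat £35.00 minimum applies from here.
From month 100 a fixed £35.00 at rate r clears £1,724.78 in 72 more payments. Total: 99 + 72 = 171 months.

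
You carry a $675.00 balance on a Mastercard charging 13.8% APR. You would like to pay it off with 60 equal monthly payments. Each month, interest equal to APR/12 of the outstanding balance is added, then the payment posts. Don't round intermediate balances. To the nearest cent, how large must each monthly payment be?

Monthly rate r = 13.8%/12 = 1.15% = 0.0115.
Level-payment amortization: P = B₀·r / (1 − (1+r)^(−n)) = 675.00·0.0115 / (1 − 1.0115^(−60)).
Denominator 1 − (1+r)^(−60) = 0.496445161.
P = 7.7625 / 0.496445161 ≈ 15.64.

$15.64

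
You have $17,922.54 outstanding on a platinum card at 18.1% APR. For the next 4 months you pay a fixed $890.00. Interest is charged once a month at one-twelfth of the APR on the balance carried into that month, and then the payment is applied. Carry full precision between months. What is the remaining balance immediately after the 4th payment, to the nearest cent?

Monthly rate r = 18.1%/12 = 1.50833% = 0.0150833.
Each month: B ← B·(1+r) − $890.00.
Month 1: interest $270.33; balance after payment $17,302.87.
Month 2: interest $260.98; balance after payment $16,673.86.
Month 3: interest $251.50; balance after payment $16,035.35.
Month 4: interest $241.87; balance after payment $15,387.22.

$15,387.22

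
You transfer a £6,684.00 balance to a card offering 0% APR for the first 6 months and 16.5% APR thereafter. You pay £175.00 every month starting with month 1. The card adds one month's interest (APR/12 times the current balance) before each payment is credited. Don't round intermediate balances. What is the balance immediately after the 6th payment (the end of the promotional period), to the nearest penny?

Promo months 1–6 at r₀ = 0%/12 = 0; months 7+ at r₁ = 16.5%/12 = 0.01375.
After month 6 (no interest yet): B = £6,684.00 − 6·£175.00 = £5,634.00.

£5,634.00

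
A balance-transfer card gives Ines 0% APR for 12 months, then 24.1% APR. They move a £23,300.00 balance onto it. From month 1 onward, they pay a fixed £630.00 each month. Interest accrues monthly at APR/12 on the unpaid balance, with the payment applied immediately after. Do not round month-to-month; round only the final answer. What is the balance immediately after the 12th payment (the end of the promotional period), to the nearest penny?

Promo months 1–12 at r₀ = 0%/12 = 0; months 13+ at r₁ = 24.1%/12 = 0.0200833.
After month 12 (no interest yet): B = £23,300.00 − 12·£630.00 = £15,740.00.

£15,740.00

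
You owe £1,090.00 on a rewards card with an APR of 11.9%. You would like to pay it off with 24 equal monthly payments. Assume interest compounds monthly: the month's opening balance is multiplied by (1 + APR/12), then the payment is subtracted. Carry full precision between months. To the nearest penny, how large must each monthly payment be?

£51.26

Monthly rate r = 11.9%/12 = 0.991667% = 0.00991667.
Level-payment amortization: P = B₀·r / (1 − (1+r)^(−n)) = 1090.00·0.00991667 / (1 − 1.00992^(−24)).
Denominator 1 − (1+r)^(−24) = 0.210872726.
P = 10.8092 / 0.210872726 ≈ 51.26.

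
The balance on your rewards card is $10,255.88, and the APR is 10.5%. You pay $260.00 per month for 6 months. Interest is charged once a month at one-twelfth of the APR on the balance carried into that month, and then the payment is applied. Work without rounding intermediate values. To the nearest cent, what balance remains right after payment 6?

Monthly rate r = 10.5%/12 = 0.875% = 0.00875.
Each month: B ← B·(1+r) − $260.00.
Month 1: interest $89.74; balance after payment $10,085.62.
Month 2: interest $88.25; balance after payment $9,913.87.
Month 3: interest $86.75; balance after payment $9,740.61.
Month 4: interest $85.23; balance after payment $9,565.84.
Month 5: interest $83.70; balance after payment $9,389.55.
Month 6: interest $82.16; balance after payment $9,211.70.

$9,211.70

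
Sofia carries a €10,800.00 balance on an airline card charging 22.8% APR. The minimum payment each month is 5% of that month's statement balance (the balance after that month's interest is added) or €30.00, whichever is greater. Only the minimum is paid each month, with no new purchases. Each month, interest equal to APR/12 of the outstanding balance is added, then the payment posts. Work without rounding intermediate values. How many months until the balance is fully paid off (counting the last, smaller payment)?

115 months

Monthly rate r = 22.8%/12 = 1.9% = 0.019.
While 5% of the post-interest balance exceeds €30.00, each month B ← (B·(1+r))·(1 − 0.05), i.e. B shrinks by the factor (1+r)·0.95 = 0.96805.
This holds for months 1–90. Entering month 91 the balance is €581.07; 5% of the post-interest balance is now below €30.00, so the flat €30.00 minimum applies from here.
From month 91 a fixed €30.00 at rate r clears €581.07 in 25 more payments. Total: 90 + 25 = 115 months.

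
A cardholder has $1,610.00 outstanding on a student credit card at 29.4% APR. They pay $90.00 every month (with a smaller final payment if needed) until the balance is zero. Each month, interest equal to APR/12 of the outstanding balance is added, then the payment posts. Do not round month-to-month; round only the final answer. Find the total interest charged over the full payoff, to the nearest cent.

$534.67

Monthly rate r = 29.4%/12 = 2.45% = 0.0245.
Payoff takes n = ⌈−ln(1 − rB₀/P)/ln(1+r)⌉ = ⌈23.828⌉ = 24 payments; the last is $74.67.
Total paid = 23·$90.00 + $74.67 = $2,144.67.
Total interest = total paid − principal = $2,144.67 − $1,610.00 = $534.67.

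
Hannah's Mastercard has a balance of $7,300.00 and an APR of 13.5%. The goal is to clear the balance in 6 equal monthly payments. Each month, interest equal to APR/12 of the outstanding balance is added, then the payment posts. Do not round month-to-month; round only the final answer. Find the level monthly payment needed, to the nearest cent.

Monthly rate r = 13.5%/12 = 1.125% = 0.01125.
Level-payment amortization: P = B₀·r / (1 − (1+r)^(−n)) = 7300.00·0.01125 / (1 − 1.01125^(−6)).
Denominator 1 − (1+r)^(−6) = 0.0649199481.
P = 82.125 / 0.0649199481 ≈ 1265.02.

$1,265.02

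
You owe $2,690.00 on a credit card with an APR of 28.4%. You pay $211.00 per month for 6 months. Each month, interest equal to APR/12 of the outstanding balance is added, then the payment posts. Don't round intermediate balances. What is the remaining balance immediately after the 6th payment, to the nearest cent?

$1,752.00

Monthly rate r = 28.4%/12 = 2.36667% = 0.0236667.
Each month: B ← B·(1+r) − $211.00.
Month 1: interest $63.66; balance after payment $2,542.66.
Month 2: interest $60.18; balance after payment $2,391.84.
Month 3: interest $56.61; balance after payment $2,237.45.
Month 4: interest $52.95; balance after payment $2,079.40.
Month 5: interest $49.21; balance after payment $1,917.61.
Month 6: interest $45.38; balance after payment $1,752.00.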